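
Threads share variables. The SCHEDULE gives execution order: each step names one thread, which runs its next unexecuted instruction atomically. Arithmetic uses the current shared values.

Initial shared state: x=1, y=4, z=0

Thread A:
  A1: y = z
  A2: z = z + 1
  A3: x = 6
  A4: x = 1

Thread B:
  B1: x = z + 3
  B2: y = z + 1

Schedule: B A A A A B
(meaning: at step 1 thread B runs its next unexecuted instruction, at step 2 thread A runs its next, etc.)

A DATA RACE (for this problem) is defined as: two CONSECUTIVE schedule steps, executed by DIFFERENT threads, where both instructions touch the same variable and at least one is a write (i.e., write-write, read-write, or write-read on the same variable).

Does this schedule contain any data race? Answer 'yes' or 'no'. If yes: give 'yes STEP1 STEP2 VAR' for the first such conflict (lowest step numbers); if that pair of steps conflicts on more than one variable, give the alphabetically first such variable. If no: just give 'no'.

Answer: no

Derivation:
Steps 1,2: B(r=z,w=x) vs A(r=z,w=y). No conflict.
Steps 2,3: same thread (A). No race.
Steps 3,4: same thread (A). No race.
Steps 4,5: same thread (A). No race.
Steps 5,6: A(r=-,w=x) vs B(r=z,w=y). No conflict.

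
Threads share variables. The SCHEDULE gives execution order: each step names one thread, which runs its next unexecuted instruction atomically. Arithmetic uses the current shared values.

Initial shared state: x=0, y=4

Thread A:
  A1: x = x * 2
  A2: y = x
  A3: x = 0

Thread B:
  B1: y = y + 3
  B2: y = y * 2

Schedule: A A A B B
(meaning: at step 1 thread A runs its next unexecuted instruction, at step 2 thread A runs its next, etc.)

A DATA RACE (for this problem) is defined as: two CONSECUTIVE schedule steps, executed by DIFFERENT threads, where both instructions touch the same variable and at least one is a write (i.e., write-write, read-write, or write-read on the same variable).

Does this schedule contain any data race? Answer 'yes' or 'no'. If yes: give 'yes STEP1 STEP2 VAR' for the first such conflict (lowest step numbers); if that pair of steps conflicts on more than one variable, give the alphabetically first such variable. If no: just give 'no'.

Answer: no

Derivation:
Steps 1,2: same thread (A). No race.
Steps 2,3: same thread (A). No race.
Steps 3,4: A(r=-,w=x) vs B(r=y,w=y). No conflict.
Steps 4,5: same thread (B). No race.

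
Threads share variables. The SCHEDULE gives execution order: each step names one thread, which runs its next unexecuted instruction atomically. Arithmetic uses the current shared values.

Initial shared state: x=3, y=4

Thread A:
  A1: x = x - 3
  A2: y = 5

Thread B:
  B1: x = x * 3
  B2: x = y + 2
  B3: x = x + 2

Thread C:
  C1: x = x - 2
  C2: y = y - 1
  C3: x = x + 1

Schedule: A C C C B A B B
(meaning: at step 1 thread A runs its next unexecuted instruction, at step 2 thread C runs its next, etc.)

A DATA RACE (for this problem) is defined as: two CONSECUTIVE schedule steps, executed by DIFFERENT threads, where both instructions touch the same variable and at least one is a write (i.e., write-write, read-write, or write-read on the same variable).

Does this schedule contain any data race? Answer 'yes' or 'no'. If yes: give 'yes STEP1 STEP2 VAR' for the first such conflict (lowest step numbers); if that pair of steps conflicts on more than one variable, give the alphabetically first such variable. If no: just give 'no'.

Steps 1,2: A(x = x - 3) vs C(x = x - 2). RACE on x (W-W).
Steps 2,3: same thread (C). No race.
Steps 3,4: same thread (C). No race.
Steps 4,5: C(x = x + 1) vs B(x = x * 3). RACE on x (W-W).
Steps 5,6: B(r=x,w=x) vs A(r=-,w=y). No conflict.
Steps 6,7: A(y = 5) vs B(x = y + 2). RACE on y (W-R).
Steps 7,8: same thread (B). No race.
First conflict at steps 1,2.

Answer: yes 1 2 x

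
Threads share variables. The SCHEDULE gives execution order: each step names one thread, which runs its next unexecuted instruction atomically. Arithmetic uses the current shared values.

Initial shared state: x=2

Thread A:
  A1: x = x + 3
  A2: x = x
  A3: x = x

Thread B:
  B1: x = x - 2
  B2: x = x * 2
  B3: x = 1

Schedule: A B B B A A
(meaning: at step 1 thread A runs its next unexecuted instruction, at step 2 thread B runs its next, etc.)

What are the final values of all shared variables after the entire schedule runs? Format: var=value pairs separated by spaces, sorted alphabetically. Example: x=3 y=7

Answer: x=1

Derivation:
Step 1: thread A executes A1 (x = x + 3). Shared: x=5. PCs: A@1 B@0
Step 2: thread B executes B1 (x = x - 2). Shared: x=3. PCs: A@1 B@1
Step 3: thread B executes B2 (x = x * 2). Shared: x=6. PCs: A@1 B@2
Step 4: thread B executes B3 (x = 1). Shared: x=1. PCs: A@1 B@3
Step 5: thread A executes A2 (x = x). Shared: x=1. PCs: A@2 B@3
Step 6: thread A executes A3 (x = x). Shared: x=1. PCs: A@3 B@3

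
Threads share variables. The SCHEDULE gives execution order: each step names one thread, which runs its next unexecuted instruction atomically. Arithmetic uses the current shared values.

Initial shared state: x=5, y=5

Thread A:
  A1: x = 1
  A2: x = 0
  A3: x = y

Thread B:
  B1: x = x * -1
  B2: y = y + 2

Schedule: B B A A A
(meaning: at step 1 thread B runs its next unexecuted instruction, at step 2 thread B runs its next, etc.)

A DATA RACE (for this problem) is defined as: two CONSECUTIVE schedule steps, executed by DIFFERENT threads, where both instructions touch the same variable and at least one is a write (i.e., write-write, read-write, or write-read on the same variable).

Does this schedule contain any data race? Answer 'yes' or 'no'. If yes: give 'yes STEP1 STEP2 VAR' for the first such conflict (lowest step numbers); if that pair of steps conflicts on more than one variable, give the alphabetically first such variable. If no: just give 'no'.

Steps 1,2: same thread (B). No race.
Steps 2,3: B(r=y,w=y) vs A(r=-,w=x). No conflict.
Steps 3,4: same thread (A). No race.
Steps 4,5: same thread (A). No race.

Answer: no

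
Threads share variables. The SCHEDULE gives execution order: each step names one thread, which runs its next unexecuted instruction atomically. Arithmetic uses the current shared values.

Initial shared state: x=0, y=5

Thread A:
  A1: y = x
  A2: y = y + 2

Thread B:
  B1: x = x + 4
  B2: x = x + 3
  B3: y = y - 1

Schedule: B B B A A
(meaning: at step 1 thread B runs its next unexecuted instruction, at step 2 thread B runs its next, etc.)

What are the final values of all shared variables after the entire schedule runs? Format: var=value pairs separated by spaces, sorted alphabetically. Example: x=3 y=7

Step 1: thread B executes B1 (x = x + 4). Shared: x=4 y=5. PCs: A@0 B@1
Step 2: thread B executes B2 (x = x + 3). Shared: x=7 y=5. PCs: A@0 B@2
Step 3: thread B executes B3 (y = y - 1). Shared: x=7 y=4. PCs: A@0 B@3
Step 4: thread A executes A1 (y = x). Shared: x=7 y=7. PCs: A@1 B@3
Step 5: thread A executes A2 (y = y + 2). Shared: x=7 y=9. PCs: A@2 B@3

Answer: x=7 y=9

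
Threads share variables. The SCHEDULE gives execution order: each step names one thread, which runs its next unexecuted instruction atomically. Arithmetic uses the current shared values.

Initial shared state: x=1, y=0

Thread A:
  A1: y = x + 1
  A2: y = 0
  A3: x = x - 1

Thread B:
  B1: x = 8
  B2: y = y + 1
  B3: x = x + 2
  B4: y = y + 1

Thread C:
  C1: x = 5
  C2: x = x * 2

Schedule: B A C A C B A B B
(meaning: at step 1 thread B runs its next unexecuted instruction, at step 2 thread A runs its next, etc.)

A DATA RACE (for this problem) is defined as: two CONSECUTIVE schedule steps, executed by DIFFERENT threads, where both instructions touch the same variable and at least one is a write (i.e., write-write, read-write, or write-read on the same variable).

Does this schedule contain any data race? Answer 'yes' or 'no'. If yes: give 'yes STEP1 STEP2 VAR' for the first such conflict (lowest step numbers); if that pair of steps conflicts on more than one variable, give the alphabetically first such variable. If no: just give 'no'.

Answer: yes 1 2 x

Derivation:
Steps 1,2: B(x = 8) vs A(y = x + 1). RACE on x (W-R).
Steps 2,3: A(y = x + 1) vs C(x = 5). RACE on x (R-W).
Steps 3,4: C(r=-,w=x) vs A(r=-,w=y). No conflict.
Steps 4,5: A(r=-,w=y) vs C(r=x,w=x). No conflict.
Steps 5,6: C(r=x,w=x) vs B(r=y,w=y). No conflict.
Steps 6,7: B(r=y,w=y) vs A(r=x,w=x). No conflict.
Steps 7,8: A(x = x - 1) vs B(x = x + 2). RACE on x (W-W).
Steps 8,9: same thread (B). No race.
First conflict at steps 1,2.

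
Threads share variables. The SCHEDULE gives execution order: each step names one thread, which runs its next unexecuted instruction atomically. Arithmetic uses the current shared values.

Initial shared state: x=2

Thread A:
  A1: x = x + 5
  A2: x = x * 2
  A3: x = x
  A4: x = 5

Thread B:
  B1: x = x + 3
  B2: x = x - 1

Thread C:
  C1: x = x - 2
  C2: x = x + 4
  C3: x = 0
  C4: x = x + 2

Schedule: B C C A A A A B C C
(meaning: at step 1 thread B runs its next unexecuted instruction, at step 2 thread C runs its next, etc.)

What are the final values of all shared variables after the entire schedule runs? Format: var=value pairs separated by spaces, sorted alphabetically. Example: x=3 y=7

Answer: x=2

Derivation:
Step 1: thread B executes B1 (x = x + 3). Shared: x=5. PCs: A@0 B@1 C@0
Step 2: thread C executes C1 (x = x - 2). Shared: x=3. PCs: A@0 B@1 C@1
Step 3: thread C executes C2 (x = x + 4). Shared: x=7. PCs: A@0 B@1 C@2
Step 4: thread A executes A1 (x = x + 5). Shared: x=12. PCs: A@1 B@1 C@2
Step 5: thread A executes A2 (x = x * 2). Shared: x=24. PCs: A@2 B@1 C@2
Step 6: thread A executes A3 (x = x). Shared: x=24. PCs: A@3 B@1 C@2
Step 7: thread A executes A4 (x = 5). Shared: x=5. PCs: A@4 B@1 C@2
Step 8: thread B executes B2 (x = x - 1). Shared: x=4. PCs: A@4 B@2 C@2
Step 9: thread C executes C3 (x = 0). Shared: x=0. PCs: A@4 B@2 C@3
Step 10: thread C executes C4 (x = x + 2). Shared: x=2. PCs: A@4 B@2 C@4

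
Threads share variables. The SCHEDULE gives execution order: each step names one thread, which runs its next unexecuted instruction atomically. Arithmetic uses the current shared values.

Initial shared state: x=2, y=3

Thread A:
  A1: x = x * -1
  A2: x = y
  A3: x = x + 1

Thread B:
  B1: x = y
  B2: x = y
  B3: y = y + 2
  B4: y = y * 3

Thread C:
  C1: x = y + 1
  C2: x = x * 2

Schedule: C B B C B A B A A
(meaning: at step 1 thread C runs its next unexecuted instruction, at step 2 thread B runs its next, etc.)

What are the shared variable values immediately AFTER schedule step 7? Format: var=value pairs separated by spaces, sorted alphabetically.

Step 1: thread C executes C1 (x = y + 1). Shared: x=4 y=3. PCs: A@0 B@0 C@1
Step 2: thread B executes B1 (x = y). Shared: x=3 y=3. PCs: A@0 B@1 C@1
Step 3: thread B executes B2 (x = y). Shared: x=3 y=3. PCs: A@0 B@2 C@1
Step 4: thread C executes C2 (x = x * 2). Shared: x=6 y=3. PCs: A@0 B@2 C@2
Step 5: thread B executes B3 (y = y + 2). Shared: x=6 y=5. PCs: A@0 B@3 C@2
Step 6: thread A executes A1 (x = x * -1). Shared: x=-6 y=5. PCs: A@1 B@3 C@2
Step 7: thread B executes B4 (y = y * 3). Shared: x=-6 y=15. PCs: A@1 B@4 C@2

Answer: x=-6 y=15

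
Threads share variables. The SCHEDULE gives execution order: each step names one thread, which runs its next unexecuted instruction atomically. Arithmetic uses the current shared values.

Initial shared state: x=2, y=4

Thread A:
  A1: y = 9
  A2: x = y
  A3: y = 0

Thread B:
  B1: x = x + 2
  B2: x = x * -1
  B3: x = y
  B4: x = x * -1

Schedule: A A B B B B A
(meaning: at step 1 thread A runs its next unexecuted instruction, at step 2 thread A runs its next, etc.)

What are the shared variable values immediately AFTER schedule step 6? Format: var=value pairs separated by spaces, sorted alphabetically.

Answer: x=-9 y=9

Derivation:
Step 1: thread A executes A1 (y = 9). Shared: x=2 y=9. PCs: A@1 B@0
Step 2: thread A executes A2 (x = y). Shared: x=9 y=9. PCs: A@2 B@0
Step 3: thread B executes B1 (x = x + 2). Shared: x=11 y=9. PCs: A@2 B@1
Step 4: thread B executes B2 (x = x * -1). Shared: x=-11 y=9. PCs: A@2 B@2
Step 5: thread B executes B3 (x = y). Shared: x=9 y=9. PCs: A@2 B@3
Step 6: thread B executes B4 (x = x * -1). Shared: x=-9 y=9. PCs: A@2 B@4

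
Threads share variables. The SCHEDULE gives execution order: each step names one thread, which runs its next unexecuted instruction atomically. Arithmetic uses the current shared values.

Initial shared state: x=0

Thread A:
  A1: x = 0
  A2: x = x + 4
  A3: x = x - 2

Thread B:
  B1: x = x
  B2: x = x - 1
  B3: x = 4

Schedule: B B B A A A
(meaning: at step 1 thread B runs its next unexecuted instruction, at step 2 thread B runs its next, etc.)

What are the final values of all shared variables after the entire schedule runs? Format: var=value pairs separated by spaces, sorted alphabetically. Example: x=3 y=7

Step 1: thread B executes B1 (x = x). Shared: x=0. PCs: A@0 B@1
Step 2: thread B executes B2 (x = x - 1). Shared: x=-1. PCs: A@0 B@2
Step 3: thread B executes B3 (x = 4). Shared: x=4. PCs: A@0 B@3
Step 4: thread A executes A1 (x = 0). Shared: x=0. PCs: A@1 B@3
Step 5: thread A executes A2 (x = x + 4). Shared: x=4. PCs: A@2 B@3
Step 6: thread A executes A3 (x = x - 2). Shared: x=2. PCs: A@3 B@3

Answer: x=2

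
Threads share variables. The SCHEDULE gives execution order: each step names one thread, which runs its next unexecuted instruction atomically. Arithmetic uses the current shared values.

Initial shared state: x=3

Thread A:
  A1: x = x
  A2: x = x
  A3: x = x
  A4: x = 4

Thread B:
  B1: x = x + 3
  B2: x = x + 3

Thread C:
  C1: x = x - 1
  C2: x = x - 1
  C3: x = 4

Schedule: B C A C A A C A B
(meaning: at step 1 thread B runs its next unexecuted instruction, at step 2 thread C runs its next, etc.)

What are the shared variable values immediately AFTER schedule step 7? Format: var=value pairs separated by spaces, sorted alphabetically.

Answer: x=4

Derivation:
Step 1: thread B executes B1 (x = x + 3). Shared: x=6. PCs: A@0 B@1 C@0
Step 2: thread C executes C1 (x = x - 1). Shared: x=5. PCs: A@0 B@1 C@1
Step 3: thread A executes A1 (x = x). Shared: x=5. PCs: A@1 B@1 C@1
Step 4: thread C executes C2 (x = x - 1). Shared: x=4. PCs: A@1 B@1 C@2
Step 5: thread A executes A2 (x = x). Shared: x=4. PCs: A@2 B@1 C@2
Step 6: thread A executes A3 (x = x). Shared: x=4. PCs: A@3 B@1 C@2
Step 7: thread C executes C3 (x = 4). Shared: x=4. PCs: A@3 B@1 C@3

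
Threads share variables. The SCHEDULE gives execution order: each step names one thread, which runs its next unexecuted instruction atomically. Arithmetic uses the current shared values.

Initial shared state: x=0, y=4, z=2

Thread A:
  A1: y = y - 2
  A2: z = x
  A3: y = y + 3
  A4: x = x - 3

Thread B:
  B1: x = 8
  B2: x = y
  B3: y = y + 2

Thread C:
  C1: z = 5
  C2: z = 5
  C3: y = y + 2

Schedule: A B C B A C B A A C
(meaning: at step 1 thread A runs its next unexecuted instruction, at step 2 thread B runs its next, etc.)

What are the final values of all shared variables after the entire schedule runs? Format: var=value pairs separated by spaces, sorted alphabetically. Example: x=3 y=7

Answer: x=-1 y=9 z=5

Derivation:
Step 1: thread A executes A1 (y = y - 2). Shared: x=0 y=2 z=2. PCs: A@1 B@0 C@0
Step 2: thread B executes B1 (x = 8). Shared: x=8 y=2 z=2. PCs: A@1 B@1 C@0
Step 3: thread C executes C1 (z = 5). Shared: x=8 y=2 z=5. PCs: A@1 B@1 C@1
Step 4: thread B executes B2 (x = y). Shared: x=2 y=2 z=5. PCs: A@1 B@2 C@1
Step 5: thread A executes A2 (z = x). Shared: x=2 y=2 z=2. PCs: A@2 B@2 C@1
Step 6: thread C executes C2 (z = 5). Shared: x=2 y=2 z=5. PCs: A@2 B@2 C@2
Step 7: thread B executes B3 (y = y + 2). Shared: x=2 y=4 z=5. PCs: A@2 B@3 C@2
Step 8: thread A executes A3 (y = y + 3). Shared: x=2 y=7 z=5. PCs: A@3 B@3 C@2
Step 9: thread A executes A4 (x = x - 3). Shared: x=-1 y=7 z=5. PCs: A@4 B@3 C@2
Step 10: thread C executes C3 (y = y + 2). Shared: x=-1 y=9 z=5. PCs: A@4 B@3 C@3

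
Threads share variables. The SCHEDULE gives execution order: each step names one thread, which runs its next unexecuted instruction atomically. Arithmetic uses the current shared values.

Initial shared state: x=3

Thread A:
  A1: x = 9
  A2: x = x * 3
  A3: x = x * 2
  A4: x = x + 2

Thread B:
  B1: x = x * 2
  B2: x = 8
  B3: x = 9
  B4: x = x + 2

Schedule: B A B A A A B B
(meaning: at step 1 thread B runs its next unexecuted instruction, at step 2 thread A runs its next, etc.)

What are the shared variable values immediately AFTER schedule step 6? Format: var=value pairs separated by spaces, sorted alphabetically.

Step 1: thread B executes B1 (x = x * 2). Shared: x=6. PCs: A@0 B@1
Step 2: thread A executes A1 (x = 9). Shared: x=9. PCs: A@1 B@1
Step 3: thread B executes B2 (x = 8). Shared: x=8. PCs: A@1 B@2
Step 4: thread A executes A2 (x = x * 3). Shared: x=24. PCs: A@2 B@2
Step 5: thread A executes A3 (x = x * 2). Shared: x=48. PCs: A@3 B@2
Step 6: thread A executes A4 (x = x + 2). Shared: x=50. PCs: A@4 B@2

Answer: x=50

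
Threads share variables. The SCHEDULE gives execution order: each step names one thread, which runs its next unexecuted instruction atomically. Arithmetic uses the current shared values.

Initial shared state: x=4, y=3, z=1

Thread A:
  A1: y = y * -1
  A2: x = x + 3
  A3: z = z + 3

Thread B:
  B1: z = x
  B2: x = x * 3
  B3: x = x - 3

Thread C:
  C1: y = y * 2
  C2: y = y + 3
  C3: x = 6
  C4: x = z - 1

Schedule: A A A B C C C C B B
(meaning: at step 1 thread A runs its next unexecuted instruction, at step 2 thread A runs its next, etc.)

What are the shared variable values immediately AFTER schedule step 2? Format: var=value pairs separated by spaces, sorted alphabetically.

Step 1: thread A executes A1 (y = y * -1). Shared: x=4 y=-3 z=1. PCs: A@1 B@0 C@0
Step 2: thread A executes A2 (x = x + 3). Shared: x=7 y=-3 z=1. PCs: A@2 B@0 C@0

Answer: x=7 y=-3 z=1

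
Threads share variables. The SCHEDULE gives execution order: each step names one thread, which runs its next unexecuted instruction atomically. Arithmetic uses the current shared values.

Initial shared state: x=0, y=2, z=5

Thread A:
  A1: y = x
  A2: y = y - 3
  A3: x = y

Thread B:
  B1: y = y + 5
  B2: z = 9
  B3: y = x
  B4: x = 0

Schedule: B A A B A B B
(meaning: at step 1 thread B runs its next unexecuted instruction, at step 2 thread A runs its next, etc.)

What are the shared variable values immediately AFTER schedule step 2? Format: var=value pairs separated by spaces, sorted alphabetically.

Answer: x=0 y=0 z=5

Derivation:
Step 1: thread B executes B1 (y = y + 5). Shared: x=0 y=7 z=5. PCs: A@0 B@1
Step 2: thread A executes A1 (y = x). Shared: x=0 y=0 z=5. PCs: A@1 B@1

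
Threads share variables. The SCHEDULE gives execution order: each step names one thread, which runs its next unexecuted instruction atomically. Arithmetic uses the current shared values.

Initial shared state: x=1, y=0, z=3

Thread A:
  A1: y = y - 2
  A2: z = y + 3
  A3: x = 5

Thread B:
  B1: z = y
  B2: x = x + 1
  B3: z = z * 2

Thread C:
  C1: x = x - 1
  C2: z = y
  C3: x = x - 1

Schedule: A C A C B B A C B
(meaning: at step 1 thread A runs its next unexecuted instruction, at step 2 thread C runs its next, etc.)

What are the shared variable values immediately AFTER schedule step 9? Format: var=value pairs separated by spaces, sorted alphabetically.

Step 1: thread A executes A1 (y = y - 2). Shared: x=1 y=-2 z=3. PCs: A@1 B@0 C@0
Step 2: thread C executes C1 (x = x - 1). Shared: x=0 y=-2 z=3. PCs: A@1 B@0 C@1
Step 3: thread A executes A2 (z = y + 3). Shared: x=0 y=-2 z=1. PCs: A@2 B@0 C@1
Step 4: thread C executes C2 (z = y). Shared: x=0 y=-2 z=-2. PCs: A@2 B@0 C@2
Step 5: thread B executes B1 (z = y). Shared: x=0 y=-2 z=-2. PCs: A@2 B@1 C@2
Step 6: thread B executes B2 (x = x + 1). Shared: x=1 y=-2 z=-2. PCs: A@2 B@2 C@2
Step 7: thread A executes A3 (x = 5). Shared: x=5 y=-2 z=-2. PCs: A@3 B@2 C@2
Step 8: thread C executes C3 (x = x - 1). Shared: x=4 y=-2 z=-2. PCs: A@3 B@2 C@3
Step 9: thread B executes B3 (z = z * 2). Shared: x=4 y=-2 z=-4. PCs: A@3 B@3 C@3

Answer: x=4 y=-2 z=-4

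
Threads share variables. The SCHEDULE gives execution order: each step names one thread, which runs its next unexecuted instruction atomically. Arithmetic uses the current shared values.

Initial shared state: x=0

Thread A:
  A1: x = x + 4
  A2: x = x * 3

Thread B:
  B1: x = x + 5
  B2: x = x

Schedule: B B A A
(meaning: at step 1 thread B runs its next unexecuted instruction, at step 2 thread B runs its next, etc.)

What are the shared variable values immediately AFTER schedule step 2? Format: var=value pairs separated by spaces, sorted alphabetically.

Answer: x=5

Derivation:
Step 1: thread B executes B1 (x = x + 5). Shared: x=5. PCs: A@0 B@1
Step 2: thread B executes B2 (x = x). Shared: x=5. PCs: A@0 B@2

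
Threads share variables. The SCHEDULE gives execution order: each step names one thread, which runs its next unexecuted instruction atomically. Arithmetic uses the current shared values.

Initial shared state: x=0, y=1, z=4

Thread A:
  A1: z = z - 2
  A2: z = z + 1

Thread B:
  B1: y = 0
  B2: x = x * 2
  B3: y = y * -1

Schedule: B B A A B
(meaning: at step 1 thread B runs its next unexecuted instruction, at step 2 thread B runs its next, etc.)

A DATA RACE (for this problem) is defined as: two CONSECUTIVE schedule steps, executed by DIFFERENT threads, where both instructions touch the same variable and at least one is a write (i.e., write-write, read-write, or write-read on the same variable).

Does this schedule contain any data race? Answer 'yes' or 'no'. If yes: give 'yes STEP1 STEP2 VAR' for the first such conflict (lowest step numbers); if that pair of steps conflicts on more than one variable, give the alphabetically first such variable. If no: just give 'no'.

Steps 1,2: same thread (B). No race.
Steps 2,3: B(r=x,w=x) vs A(r=z,w=z). No conflict.
Steps 3,4: same thread (A). No race.
Steps 4,5: A(r=z,w=z) vs B(r=y,w=y). No conflict.

Answer: no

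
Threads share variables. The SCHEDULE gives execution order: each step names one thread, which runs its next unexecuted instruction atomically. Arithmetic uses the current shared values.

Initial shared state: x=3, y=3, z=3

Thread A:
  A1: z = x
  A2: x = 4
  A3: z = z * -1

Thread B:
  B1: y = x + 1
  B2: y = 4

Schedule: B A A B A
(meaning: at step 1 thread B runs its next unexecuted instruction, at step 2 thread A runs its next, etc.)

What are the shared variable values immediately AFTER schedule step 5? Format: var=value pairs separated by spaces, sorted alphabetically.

Step 1: thread B executes B1 (y = x + 1). Shared: x=3 y=4 z=3. PCs: A@0 B@1
Step 2: thread A executes A1 (z = x). Shared: x=3 y=4 z=3. PCs: A@1 B@1
Step 3: thread A executes A2 (x = 4). Shared: x=4 y=4 z=3. PCs: A@2 B@1
Step 4: thread B executes B2 (y = 4). Shared: x=4 y=4 z=3. PCs: A@2 B@2
Step 5: thread A executes A3 (z = z * -1). Shared: x=4 y=4 z=-3. PCs: A@3 B@2

Answer: x=4 y=4 z=-3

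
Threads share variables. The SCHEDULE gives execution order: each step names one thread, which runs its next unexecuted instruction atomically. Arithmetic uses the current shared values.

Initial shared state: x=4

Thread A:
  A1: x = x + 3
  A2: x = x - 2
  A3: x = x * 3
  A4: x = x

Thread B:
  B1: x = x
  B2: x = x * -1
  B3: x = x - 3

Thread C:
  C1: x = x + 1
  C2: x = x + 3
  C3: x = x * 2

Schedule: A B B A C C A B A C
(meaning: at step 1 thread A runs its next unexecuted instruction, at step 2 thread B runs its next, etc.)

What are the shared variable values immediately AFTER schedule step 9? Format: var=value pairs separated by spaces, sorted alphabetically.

Answer: x=-18

Derivation:
Step 1: thread A executes A1 (x = x + 3). Shared: x=7. PCs: A@1 B@0 C@0
Step 2: thread B executes B1 (x = x). Shared: x=7. PCs: A@1 B@1 C@0
Step 3: thread B executes B2 (x = x * -1). Shared: x=-7. PCs: A@1 B@2 C@0
Step 4: thread A executes A2 (x = x - 2). Shared: x=-9. PCs: A@2 B@2 C@0
Step 5: thread C executes C1 (x = x + 1). Shared: x=-8. PCs: A@2 B@2 C@1
Step 6: thread C executes C2 (x = x + 3). Shared: x=-5. PCs: A@2 B@2 C@2
Step 7: thread A executes A3 (x = x * 3). Shared: x=-15. PCs: A@3 B@2 C@2
Step 8: thread B executes B3 (x = x - 3). Shared: x=-18. PCs: A@3 B@3 C@2
Step 9: thread A executes A4 (x = x). Shared: x=-18. PCs: A@4 B@3 C@2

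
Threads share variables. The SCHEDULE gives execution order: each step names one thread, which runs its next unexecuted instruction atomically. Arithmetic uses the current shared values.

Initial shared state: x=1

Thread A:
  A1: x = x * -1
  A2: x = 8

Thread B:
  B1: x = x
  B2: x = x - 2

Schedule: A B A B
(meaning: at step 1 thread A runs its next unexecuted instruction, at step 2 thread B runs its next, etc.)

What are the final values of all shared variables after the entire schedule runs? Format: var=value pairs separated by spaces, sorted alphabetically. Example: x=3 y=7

Answer: x=6

Derivation:
Step 1: thread A executes A1 (x = x * -1). Shared: x=-1. PCs: A@1 B@0
Step 2: thread B executes B1 (x = x). Shared: x=-1. PCs: A@1 B@1
Step 3: thread A executes A2 (x = 8). Shared: x=8. PCs: A@2 B@1
Step 4: thread B executes B2 (x = x - 2). Shared: x=6. PCs: A@2 B@2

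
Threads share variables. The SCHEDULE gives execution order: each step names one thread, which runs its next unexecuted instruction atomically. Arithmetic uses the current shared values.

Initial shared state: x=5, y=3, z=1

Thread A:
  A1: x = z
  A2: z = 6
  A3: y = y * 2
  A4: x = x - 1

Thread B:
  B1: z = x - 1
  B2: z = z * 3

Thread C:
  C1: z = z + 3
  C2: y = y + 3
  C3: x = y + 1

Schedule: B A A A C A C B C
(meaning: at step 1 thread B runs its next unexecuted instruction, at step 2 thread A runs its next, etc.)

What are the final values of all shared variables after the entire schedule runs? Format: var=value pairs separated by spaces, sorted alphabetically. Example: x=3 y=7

Step 1: thread B executes B1 (z = x - 1). Shared: x=5 y=3 z=4. PCs: A@0 B@1 C@0
Step 2: thread A executes A1 (x = z). Shared: x=4 y=3 z=4. PCs: A@1 B@1 C@0
Step 3: thread A executes A2 (z = 6). Shared: x=4 y=3 z=6. PCs: A@2 B@1 C@0
Step 4: thread A executes A3 (y = y * 2). Shared: x=4 y=6 z=6. PCs: A@3 B@1 C@0
Step 5: thread C executes C1 (z = z + 3). Shared: x=4 y=6 z=9. PCs: A@3 B@1 C@1
Step 6: thread A executes A4 (x = x - 1). Shared: x=3 y=6 z=9. PCs: A@4 B@1 C@1
Step 7: thread C executes C2 (y = y + 3). Shared: x=3 y=9 z=9. PCs: A@4 B@1 C@2
Step 8: thread B executes B2 (z = z * 3). Shared: x=3 y=9 z=27. PCs: A@4 B@2 C@2
Step 9: thread C executes C3 (x = y + 1). Shared: x=10 y=9 z=27. PCs: A@4 B@2 C@3

Answer: x=10 y=9 z=27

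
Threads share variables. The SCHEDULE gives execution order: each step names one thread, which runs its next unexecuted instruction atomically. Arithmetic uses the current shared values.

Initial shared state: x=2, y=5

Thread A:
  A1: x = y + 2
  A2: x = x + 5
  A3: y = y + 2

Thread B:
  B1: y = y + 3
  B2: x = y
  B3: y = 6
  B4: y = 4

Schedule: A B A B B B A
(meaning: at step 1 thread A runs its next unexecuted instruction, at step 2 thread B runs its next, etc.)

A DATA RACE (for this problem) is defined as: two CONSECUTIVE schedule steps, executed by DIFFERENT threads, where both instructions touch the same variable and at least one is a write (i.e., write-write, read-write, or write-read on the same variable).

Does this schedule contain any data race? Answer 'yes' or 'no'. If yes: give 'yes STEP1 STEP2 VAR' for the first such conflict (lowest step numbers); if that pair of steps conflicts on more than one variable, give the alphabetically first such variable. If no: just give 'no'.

Answer: yes 1 2 y

Derivation:
Steps 1,2: A(x = y + 2) vs B(y = y + 3). RACE on y (R-W).
Steps 2,3: B(r=y,w=y) vs A(r=x,w=x). No conflict.
Steps 3,4: A(x = x + 5) vs B(x = y). RACE on x (W-W).
Steps 4,5: same thread (B). No race.
Steps 5,6: same thread (B). No race.
Steps 6,7: B(y = 4) vs A(y = y + 2). RACE on y (W-W).
First conflict at steps 1,2.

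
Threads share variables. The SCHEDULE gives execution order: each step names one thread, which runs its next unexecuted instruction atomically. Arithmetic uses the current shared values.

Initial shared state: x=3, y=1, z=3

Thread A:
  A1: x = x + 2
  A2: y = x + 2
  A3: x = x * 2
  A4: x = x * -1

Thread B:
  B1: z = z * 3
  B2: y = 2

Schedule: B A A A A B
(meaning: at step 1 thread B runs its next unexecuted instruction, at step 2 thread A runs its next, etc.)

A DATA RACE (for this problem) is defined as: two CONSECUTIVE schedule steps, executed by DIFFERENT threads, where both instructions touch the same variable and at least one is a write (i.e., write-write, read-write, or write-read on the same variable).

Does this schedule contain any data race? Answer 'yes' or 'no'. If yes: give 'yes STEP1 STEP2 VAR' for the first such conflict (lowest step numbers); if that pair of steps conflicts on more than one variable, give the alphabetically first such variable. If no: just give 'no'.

Steps 1,2: B(r=z,w=z) vs A(r=x,w=x). No conflict.
Steps 2,3: same thread (A). No race.
Steps 3,4: same thread (A). No race.
Steps 4,5: same thread (A). No race.
Steps 5,6: A(r=x,w=x) vs B(r=-,w=y). No conflict.

Answer: no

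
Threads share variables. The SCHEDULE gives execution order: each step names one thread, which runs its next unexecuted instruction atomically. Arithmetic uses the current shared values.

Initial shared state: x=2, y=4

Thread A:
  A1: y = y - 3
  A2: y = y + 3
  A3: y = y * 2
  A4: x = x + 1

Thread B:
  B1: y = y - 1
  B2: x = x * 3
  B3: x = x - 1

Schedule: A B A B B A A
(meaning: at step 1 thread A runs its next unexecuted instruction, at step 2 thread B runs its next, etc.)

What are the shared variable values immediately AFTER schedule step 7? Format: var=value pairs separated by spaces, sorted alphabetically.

Step 1: thread A executes A1 (y = y - 3). Shared: x=2 y=1. PCs: A@1 B@0
Step 2: thread B executes B1 (y = y - 1). Shared: x=2 y=0. PCs: A@1 B@1
Step 3: thread A executes A2 (y = y + 3). Shared: x=2 y=3. PCs: A@2 B@1
Step 4: thread B executes B2 (x = x * 3). Shared: x=6 y=3. PCs: A@2 B@2
Step 5: thread B executes B3 (x = x - 1). Shared: x=5 y=3. PCs: A@2 B@3
Step 6: thread A executes A3 (y = y * 2). Shared: x=5 y=6. PCs: A@3 B@3
Step 7: thread A executes A4 (x = x + 1). Shared: x=6 y=6. PCs: A@4 B@3

Answer: x=6 y=6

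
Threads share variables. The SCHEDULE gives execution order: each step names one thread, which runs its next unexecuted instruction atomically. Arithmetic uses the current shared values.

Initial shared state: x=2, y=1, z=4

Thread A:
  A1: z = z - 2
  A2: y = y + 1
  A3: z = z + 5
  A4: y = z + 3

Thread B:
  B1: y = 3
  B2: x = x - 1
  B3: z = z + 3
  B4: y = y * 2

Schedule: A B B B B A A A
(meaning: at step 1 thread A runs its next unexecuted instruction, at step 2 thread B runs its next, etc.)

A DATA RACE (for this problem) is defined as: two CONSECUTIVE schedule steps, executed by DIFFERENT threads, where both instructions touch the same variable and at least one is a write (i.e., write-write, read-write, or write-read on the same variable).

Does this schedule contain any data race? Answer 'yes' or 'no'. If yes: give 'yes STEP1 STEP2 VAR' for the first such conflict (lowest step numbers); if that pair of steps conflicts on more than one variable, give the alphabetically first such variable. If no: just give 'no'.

Answer: yes 5 6 y

Derivation:
Steps 1,2: A(r=z,w=z) vs B(r=-,w=y). No conflict.
Steps 2,3: same thread (B). No race.
Steps 3,4: same thread (B). No race.
Steps 4,5: same thread (B). No race.
Steps 5,6: B(y = y * 2) vs A(y = y + 1). RACE on y (W-W).
Steps 6,7: same thread (A). No race.
Steps 7,8: same thread (A). No race.
First conflict at steps 5,6.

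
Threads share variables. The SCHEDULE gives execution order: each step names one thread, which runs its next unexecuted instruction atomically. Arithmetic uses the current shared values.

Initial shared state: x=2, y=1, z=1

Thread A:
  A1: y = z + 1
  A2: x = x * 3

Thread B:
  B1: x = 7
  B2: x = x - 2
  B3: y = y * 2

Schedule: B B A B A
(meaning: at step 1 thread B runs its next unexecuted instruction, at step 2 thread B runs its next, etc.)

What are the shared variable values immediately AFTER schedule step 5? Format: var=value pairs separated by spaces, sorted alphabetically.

Step 1: thread B executes B1 (x = 7). Shared: x=7 y=1 z=1. PCs: A@0 B@1
Step 2: thread B executes B2 (x = x - 2). Shared: x=5 y=1 z=1. PCs: A@0 B@2
Step 3: thread A executes A1 (y = z + 1). Shared: x=5 y=2 z=1. PCs: A@1 B@2
Step 4: thread B executes B3 (y = y * 2). Shared: x=5 y=4 z=1. PCs: A@1 B@3
Step 5: thread A executes A2 (x = x * 3). Shared: x=15 y=4 z=1. PCs: A@2 B@3

Answer: x=15 y=4 z=1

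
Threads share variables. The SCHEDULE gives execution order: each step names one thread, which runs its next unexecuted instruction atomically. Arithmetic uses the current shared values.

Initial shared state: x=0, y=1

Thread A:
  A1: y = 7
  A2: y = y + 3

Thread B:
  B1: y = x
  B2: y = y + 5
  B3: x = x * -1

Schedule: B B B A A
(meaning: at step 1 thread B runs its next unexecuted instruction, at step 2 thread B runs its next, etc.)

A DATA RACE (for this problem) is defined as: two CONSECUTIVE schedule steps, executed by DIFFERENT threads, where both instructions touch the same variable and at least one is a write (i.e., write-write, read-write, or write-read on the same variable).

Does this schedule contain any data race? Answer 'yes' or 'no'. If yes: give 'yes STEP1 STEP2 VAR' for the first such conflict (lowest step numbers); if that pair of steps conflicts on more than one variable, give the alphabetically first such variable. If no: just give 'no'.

Steps 1,2: same thread (B). No race.
Steps 2,3: same thread (B). No race.
Steps 3,4: B(r=x,w=x) vs A(r=-,w=y). No conflict.
Steps 4,5: same thread (A). No race.

Answer: no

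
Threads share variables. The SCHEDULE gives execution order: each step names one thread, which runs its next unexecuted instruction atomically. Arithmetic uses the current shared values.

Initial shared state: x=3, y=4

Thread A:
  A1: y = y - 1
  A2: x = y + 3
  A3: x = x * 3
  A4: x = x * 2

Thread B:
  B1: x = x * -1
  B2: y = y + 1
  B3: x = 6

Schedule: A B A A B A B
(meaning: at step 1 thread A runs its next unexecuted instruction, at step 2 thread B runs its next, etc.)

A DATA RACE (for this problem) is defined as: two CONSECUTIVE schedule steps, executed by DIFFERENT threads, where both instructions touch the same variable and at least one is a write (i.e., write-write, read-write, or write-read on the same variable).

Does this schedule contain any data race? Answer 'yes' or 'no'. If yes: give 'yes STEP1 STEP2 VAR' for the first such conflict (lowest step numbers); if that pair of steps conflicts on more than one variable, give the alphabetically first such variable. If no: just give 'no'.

Answer: yes 2 3 x

Derivation:
Steps 1,2: A(r=y,w=y) vs B(r=x,w=x). No conflict.
Steps 2,3: B(x = x * -1) vs A(x = y + 3). RACE on x (W-W).
Steps 3,4: same thread (A). No race.
Steps 4,5: A(r=x,w=x) vs B(r=y,w=y). No conflict.
Steps 5,6: B(r=y,w=y) vs A(r=x,w=x). No conflict.
Steps 6,7: A(x = x * 2) vs B(x = 6). RACE on x (W-W).
First conflict at steps 2,3.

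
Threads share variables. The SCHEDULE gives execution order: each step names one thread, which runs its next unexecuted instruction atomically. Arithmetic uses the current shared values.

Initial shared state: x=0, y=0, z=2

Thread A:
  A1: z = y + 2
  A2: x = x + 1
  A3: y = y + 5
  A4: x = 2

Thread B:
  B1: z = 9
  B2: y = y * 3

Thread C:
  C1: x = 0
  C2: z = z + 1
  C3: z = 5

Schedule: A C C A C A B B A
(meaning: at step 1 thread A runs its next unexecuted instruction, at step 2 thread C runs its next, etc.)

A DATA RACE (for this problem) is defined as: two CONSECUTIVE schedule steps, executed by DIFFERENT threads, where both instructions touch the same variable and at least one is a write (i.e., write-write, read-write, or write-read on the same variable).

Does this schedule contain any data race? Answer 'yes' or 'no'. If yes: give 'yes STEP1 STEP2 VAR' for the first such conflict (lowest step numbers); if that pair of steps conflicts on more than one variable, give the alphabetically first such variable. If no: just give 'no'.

Answer: no

Derivation:
Steps 1,2: A(r=y,w=z) vs C(r=-,w=x). No conflict.
Steps 2,3: same thread (C). No race.
Steps 3,4: C(r=z,w=z) vs A(r=x,w=x). No conflict.
Steps 4,5: A(r=x,w=x) vs C(r=-,w=z). No conflict.
Steps 5,6: C(r=-,w=z) vs A(r=y,w=y). No conflict.
Steps 6,7: A(r=y,w=y) vs B(r=-,w=z). No conflict.
Steps 7,8: same thread (B). No race.
Steps 8,9: B(r=y,w=y) vs A(r=-,w=x). No conflict.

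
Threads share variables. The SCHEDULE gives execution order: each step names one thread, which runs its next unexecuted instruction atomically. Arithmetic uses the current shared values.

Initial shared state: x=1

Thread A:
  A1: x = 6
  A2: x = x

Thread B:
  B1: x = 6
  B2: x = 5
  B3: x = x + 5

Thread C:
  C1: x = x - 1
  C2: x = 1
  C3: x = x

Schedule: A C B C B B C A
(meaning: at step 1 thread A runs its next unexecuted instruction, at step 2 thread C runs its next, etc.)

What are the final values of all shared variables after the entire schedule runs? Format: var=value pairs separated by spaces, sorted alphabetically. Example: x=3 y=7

Step 1: thread A executes A1 (x = 6). Shared: x=6. PCs: A@1 B@0 C@0
Step 2: thread C executes C1 (x = x - 1). Shared: x=5. PCs: A@1 B@0 C@1
Step 3: thread B executes B1 (x = 6). Shared: x=6. PCs: A@1 B@1 C@1
Step 4: thread C executes C2 (x = 1). Shared: x=1. PCs: A@1 B@1 C@2
Step 5: thread B executes B2 (x = 5). Shared: x=5. PCs: A@1 B@2 C@2
Step 6: thread B executes B3 (x = x + 5). Shared: x=10. PCs: A@1 B@3 C@2
Step 7: thread C executes C3 (x = x). Shared: x=10. PCs: A@1 B@3 C@3
Step 8: thread A executes A2 (x = x). Shared: x=10. PCs: A@2 B@3 C@3

Answer: x=10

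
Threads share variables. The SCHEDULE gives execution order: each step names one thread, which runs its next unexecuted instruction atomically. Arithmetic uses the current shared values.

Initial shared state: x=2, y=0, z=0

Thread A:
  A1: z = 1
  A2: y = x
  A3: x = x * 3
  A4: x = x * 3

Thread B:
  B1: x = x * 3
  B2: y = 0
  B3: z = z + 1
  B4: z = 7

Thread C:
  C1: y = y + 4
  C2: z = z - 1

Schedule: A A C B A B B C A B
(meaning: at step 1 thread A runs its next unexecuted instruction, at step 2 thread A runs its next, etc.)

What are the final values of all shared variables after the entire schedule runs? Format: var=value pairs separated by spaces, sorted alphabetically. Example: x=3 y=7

Step 1: thread A executes A1 (z = 1). Shared: x=2 y=0 z=1. PCs: A@1 B@0 C@0
Step 2: thread A executes A2 (y = x). Shared: x=2 y=2 z=1. PCs: A@2 B@0 C@0
Step 3: thread C executes C1 (y = y + 4). Shared: x=2 y=6 z=1. PCs: A@2 B@0 C@1
Step 4: thread B executes B1 (x = x * 3). Shared: x=6 y=6 z=1. PCs: A@2 B@1 C@1
Step 5: thread A executes A3 (x = x * 3). Shared: x=18 y=6 z=1. PCs: A@3 B@1 C@1
Step 6: thread B executes B2 (y = 0). Shared: x=18 y=0 z=1. PCs: A@3 B@2 C@1
Step 7: thread B executes B3 (z = z + 1). Shared: x=18 y=0 z=2. PCs: A@3 B@3 C@1
Step 8: thread C executes C2 (z = z - 1). Shared: x=18 y=0 z=1. PCs: A@3 B@3 C@2
Step 9: thread A executes A4 (x = x * 3). Shared: x=54 y=0 z=1. PCs: A@4 B@3 C@2
Step 10: thread B executes B4 (z = 7). Shared: x=54 y=0 z=7. PCs: A@4 B@4 C@2

Answer: x=54 y=0 z=7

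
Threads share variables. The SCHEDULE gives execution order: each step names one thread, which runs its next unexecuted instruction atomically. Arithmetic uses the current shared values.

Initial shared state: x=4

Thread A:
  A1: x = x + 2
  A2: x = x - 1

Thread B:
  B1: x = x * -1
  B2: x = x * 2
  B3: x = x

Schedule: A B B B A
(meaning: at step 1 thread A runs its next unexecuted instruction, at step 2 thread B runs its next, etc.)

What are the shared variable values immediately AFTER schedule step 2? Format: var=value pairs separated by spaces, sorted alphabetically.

Step 1: thread A executes A1 (x = x + 2). Shared: x=6. PCs: A@1 B@0
Step 2: thread B executes B1 (x = x * -1). Shared: x=-6. PCs: A@1 B@1

Answer: x=-6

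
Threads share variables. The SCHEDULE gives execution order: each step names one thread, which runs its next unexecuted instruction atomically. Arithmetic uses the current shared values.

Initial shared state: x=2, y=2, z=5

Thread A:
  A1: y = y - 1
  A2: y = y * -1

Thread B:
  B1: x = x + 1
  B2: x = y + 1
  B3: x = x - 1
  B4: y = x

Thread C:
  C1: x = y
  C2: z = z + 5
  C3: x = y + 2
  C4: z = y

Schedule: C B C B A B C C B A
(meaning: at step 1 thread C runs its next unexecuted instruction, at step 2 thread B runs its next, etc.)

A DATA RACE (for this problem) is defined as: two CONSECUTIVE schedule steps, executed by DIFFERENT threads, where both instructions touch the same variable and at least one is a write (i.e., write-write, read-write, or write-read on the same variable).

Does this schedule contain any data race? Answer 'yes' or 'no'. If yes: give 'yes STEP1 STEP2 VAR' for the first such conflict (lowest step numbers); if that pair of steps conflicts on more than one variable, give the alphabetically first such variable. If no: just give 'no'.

Steps 1,2: C(x = y) vs B(x = x + 1). RACE on x (W-W).
Steps 2,3: B(r=x,w=x) vs C(r=z,w=z). No conflict.
Steps 3,4: C(r=z,w=z) vs B(r=y,w=x). No conflict.
Steps 4,5: B(x = y + 1) vs A(y = y - 1). RACE on y (R-W).
Steps 5,6: A(r=y,w=y) vs B(r=x,w=x). No conflict.
Steps 6,7: B(x = x - 1) vs C(x = y + 2). RACE on x (W-W).
Steps 7,8: same thread (C). No race.
Steps 8,9: C(z = y) vs B(y = x). RACE on y (R-W).
Steps 9,10: B(y = x) vs A(y = y * -1). RACE on y (W-W).
First conflict at steps 1,2.

Answer: yes 1 2 x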